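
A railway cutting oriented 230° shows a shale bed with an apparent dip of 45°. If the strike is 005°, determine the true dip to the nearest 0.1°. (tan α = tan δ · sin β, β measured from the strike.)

The section is 45° from the strike.
tan(true dip) = tan 45° / sin 45° = 1.4142
true dip = arctan 1.4142 = 54.74°

54.7°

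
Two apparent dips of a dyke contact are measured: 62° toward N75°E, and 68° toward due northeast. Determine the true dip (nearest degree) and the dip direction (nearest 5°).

true dip 68°, dip direction 035°

The two traces are lines in the plane: v₁ = (sin 75°·cos 62°, cos 75°·cos 62°, −sin 62°), v₂ = (sin 45°·cos 68°, cos 45°·cos 68°, −sin 68°).
Cross product v₁ × v₂ gives the pole to the plane: n ∝ (0.121, 0.187, 0.088).
Dip δ = arctan(|n_h|/n_z) = arctan(0.222/0.088) = 68.4°.
Dip direction = azimuth of (n_x, n_y) = atan2(0.121, 0.187) = 33°.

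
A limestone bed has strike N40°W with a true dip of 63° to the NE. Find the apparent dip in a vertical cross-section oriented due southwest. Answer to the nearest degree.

63°

The section lies 85° from the strike.
tan α = tan 63° × sin 85° = 1.9626 × 0.9962 = 1.9551
α = arctan(1.9551) = 62.91°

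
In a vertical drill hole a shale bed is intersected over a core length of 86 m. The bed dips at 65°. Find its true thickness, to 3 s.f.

True thickness t = h · cos(dip) = 86 × cos 65°
t = 86 × 0.4226 = 36.345 m

36.3 m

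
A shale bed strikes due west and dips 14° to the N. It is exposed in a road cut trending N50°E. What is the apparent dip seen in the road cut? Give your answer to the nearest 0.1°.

The section lies 40° from the strike.
tan(apparent dip) = tan 14° · sin 40° = 0.1603
α = arctan(0.1603) = 9.11°

9.1°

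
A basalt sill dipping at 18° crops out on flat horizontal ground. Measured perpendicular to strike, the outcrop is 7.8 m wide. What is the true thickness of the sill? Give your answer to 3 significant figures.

True thickness t = w · sin(dip) = 7.8 × sin 18°
t = 7.8 × 0.3090 = 2.410 m

2.41 m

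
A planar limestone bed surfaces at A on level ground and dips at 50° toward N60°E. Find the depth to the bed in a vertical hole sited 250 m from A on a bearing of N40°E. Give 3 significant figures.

The hole lies 20° from the dip direction, so the down-dip offset is 250 × cos 20° = 234.92 m.
Depth = down-dip offset × tan(dip) = 234.92 × tan 50° = 234.92 × 1.1918
Depth = 279.97 m

280 m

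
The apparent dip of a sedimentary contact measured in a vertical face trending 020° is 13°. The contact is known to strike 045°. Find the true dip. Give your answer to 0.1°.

28.6°

β = acute angle between strike 045° and section 020° = 25°.
tan δ = tan α / sin β = tan 13° / sin 25° = 0.2309 / 0.4226 = 0.5463
true dip = arctan 0.5463 = 28.65°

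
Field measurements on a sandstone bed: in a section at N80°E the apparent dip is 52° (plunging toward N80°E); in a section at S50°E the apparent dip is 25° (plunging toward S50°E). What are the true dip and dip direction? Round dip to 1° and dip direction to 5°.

true dip 54°, dip direction 060°

Each apparent-dip line lies in the plane. As unit vectors (x east, y north, z up), v₁ plunges 52°→N80°E and v₂ plunges 25°→S50°E.
n = v₁ × v₂ = (0.504, 0.291, 0.427) (taken with n_z > 0).
Dip δ = arctan(|n_h|/n_z) = arctan(0.582/0.427) = 53.7°.
The horizontal component of n points toward azimuth atan2(n_x, n_y) = 60°, the dip direction.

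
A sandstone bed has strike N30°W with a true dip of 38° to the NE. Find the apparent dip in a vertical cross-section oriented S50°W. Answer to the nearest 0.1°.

37.6°

The strike is N30°W and the section trends S50°W; the acute angle between them is β = 80°.
tan(apparent dip) = tan 38° · sin 80° = 0.7694
apparent dip = arctan 0.7694 = 37.58°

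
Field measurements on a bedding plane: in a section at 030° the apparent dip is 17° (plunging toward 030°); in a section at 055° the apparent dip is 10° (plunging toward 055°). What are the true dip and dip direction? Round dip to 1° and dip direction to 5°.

Represent each trace as a vector plunging at its apparent dip toward its trend (east-north-up frame): v₁ = (0.478, 0.828, -0.292), v₂ = (0.807, 0.565, -0.174).
The plane normal is n = v₁ × v₂ ∝ (-0.021, 0.153, 0.398).
Dip δ = arctan(|n_h|/n_z) = arctan(0.154/0.398) = 21.2°.
Dip direction = azimuth of (n_x, n_y) = atan2(-0.021, 0.153) = 352°.

true dip 21°, dip direction 350°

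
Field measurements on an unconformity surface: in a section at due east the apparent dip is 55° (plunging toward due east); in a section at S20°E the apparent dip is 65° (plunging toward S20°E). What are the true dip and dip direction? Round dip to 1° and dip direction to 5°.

The two traces are lines in the plane: v₁ = (sin 90°·cos 55°, cos 90°·cos 55°, −sin 55°), v₂ = (sin 160°·cos 65°, cos 160°·cos 65°, −sin 65°).
The plane normal is n = v₁ × v₂ ∝ (0.325, -0.401, 0.228).
True dip = arccos(n_z / |n|) = arccos(0.4034) = 66.2°.
The horizontal component of n points toward azimuth atan2(n_x, n_y) = 141°, the dip direction.

true dip 66°, dip direction 140°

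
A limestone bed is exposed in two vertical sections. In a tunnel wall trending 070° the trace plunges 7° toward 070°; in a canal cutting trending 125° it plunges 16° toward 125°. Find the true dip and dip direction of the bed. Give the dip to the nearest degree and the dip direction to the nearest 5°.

true dip 16°, dip direction 135°

Each apparent-dip line lies in the plane. As unit vectors (x east, y north, z up), v₁ plunges 7°→070° and v₂ plunges 16°→125°.
n = v₁ × v₂ = (0.161, -0.161, 0.782) (taken with n_z > 0).
Dip δ = arctan(|n_h|/n_z) = arctan(0.228/0.782) = 16.2°.
Dip direction = azimuth of (n_x, n_y) = atan2(0.161, -0.161) = 135°.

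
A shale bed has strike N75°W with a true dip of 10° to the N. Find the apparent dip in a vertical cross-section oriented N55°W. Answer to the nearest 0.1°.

3.5°

The section lies 20° from the strike.
tan(apparent dip) = tan 10° · sin 20° = 0.0603
α = arctan(0.0603) = 3.45°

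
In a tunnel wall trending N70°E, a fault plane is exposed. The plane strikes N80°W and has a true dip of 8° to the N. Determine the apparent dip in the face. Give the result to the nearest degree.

Angle between strike (N80°W) and section (N70°E): β = 30°.
tan α = tan 8° × sin 30° = 0.1405 × 0.5000 = 0.0703
apparent dip = arctan 0.0703 = 4.02°

4°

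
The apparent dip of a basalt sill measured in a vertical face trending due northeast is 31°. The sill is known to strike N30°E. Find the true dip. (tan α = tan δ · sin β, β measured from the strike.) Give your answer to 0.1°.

66.7°

β = acute angle between strike N30°E and section due northeast = 15°.
tan δ = tan α / sin β = tan 31° / sin 15° = 0.6009 / 0.2588 = 2.3215
true dip = arctan 2.3215 = 66.70°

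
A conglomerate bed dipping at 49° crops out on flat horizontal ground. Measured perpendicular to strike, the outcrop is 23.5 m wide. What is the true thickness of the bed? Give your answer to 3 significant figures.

17.7 m

True thickness t = w · sin(dip) = 23.5 × sin 49°
t = 23.5 × 0.7547 = 17.736 m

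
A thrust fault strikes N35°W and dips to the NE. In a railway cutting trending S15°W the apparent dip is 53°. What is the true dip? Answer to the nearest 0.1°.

The section is 50° from the strike.
tan(true dip) = tan 53° / sin 50° = 1.7323
δ = arctan(1.7323) = 60.00°

60.0°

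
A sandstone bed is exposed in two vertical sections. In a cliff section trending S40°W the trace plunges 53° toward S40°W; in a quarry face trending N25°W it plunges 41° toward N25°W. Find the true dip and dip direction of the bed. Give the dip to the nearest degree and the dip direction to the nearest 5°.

true dip 64°, dip direction 270°

Represent each trace as a vector plunging at its apparent dip toward its trend (east-north-up frame): v₁ = (-0.387, -0.461, -0.799), v₂ = (-0.319, 0.684, -0.656).
Cross product v₁ × v₂ gives the pole to the plane: n ∝ (-0.849, -0.001, 0.412).
Dip δ = arctan(|n_h|/n_z) = arctan(0.849/0.412) = 64.1°.
The horizontal component of n points toward azimuth atan2(n_x, n_y) = 270°, the dip direction.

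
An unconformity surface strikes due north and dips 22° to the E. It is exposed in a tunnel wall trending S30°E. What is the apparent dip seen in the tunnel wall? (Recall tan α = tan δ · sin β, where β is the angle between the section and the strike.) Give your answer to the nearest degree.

11°

Angle between strike (due north) and section (S30°E): β = 30°.
tan α = tan 22° × sin 30° = 0.4040 × 0.5000 = 0.2020
α = arctan(0.2020) = 11.42°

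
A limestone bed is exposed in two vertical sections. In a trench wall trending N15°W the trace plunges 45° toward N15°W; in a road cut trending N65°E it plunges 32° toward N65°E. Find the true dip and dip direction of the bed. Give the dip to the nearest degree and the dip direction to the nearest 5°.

The two traces are lines in the plane: v₁ = (sin 345°·cos 45°, cos 345°·cos 45°, −sin 45°), v₂ = (sin 65°·cos 32°, cos 65°·cos 32°, −sin 32°).
The plane normal is n = v₁ × v₂ ∝ (0.109, 0.640, 0.591).
Dip δ = arctan(|n_h|/n_z) = arctan(0.650/0.591) = 47.7°.
Dip direction = atan2(0.109, 0.640) = 10° (azimuth of n's horizontal projection).

true dip 48°, dip direction 010°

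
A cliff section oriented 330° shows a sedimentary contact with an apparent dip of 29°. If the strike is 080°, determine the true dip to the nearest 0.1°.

30.5°

β = acute angle between strike 080° and section 330° = 70°.
tan(true dip) = tan 29° / sin 70° = 0.5899
δ = arctan(0.5899) = 30.54°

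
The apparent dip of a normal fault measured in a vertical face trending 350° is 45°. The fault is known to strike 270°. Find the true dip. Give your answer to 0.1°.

β = acute angle between strike 270° and section 350° = 80°.
tan(true dip) = tan 45° / sin 80° = 1.0154
δ = arctan(1.0154) = 45.44°

45.4°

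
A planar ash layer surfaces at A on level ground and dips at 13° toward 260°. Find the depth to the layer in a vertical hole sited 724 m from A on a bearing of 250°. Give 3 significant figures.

The hole lies 10° from the dip direction, so the down-dip offset is 724 × cos 10° = 713.00 m.
Depth = down-dip offset × tan(dip) = 713.00 × tan 13° = 713.00 × 0.2309
Depth = 164.61 m

165 m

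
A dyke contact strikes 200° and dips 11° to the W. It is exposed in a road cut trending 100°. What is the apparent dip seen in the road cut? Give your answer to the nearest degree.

11°

The strike is 200° and the section trends 100°; the acute angle between them is β = 80°.
tan α = tan 11° × sin 80° = 0.1944 × 0.9848 = 0.1914
α = arctan(0.1914) = 10.84°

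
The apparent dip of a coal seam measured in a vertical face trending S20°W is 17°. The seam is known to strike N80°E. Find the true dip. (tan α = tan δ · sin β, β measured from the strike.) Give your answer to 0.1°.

β = acute angle between strike N80°E and section S20°W = 60°.
tan δ = tan α / sin β = tan 17° / sin 60° = 0.3057 / 0.8660 = 0.3530
true dip = arctan 0.3530 = 19.44°

19.4°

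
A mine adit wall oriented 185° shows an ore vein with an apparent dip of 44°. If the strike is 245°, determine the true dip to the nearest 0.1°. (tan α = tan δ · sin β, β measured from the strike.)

48.1°

The section is 60° from the strike.
tan δ = tan α / sin β = tan 44° / sin 60° = 0.9657 / 0.8660 = 1.1151
δ = arctan(1.1151) = 48.11°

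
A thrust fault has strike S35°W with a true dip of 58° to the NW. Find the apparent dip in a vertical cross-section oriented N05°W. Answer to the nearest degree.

46°

The section lies 40° from the strike.
tan(apparent dip) = tan 58° · sin 40° = 1.0287
apparent dip = arctan 1.0287 = 45.81°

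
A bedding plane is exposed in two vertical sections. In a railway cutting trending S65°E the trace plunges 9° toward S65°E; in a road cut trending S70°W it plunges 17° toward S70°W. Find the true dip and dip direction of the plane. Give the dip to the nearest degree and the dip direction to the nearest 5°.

The two traces are lines in the plane: v₁ = (sin 115°·cos 9°, cos 115°·cos 9°, −sin 9°), v₂ = (sin 250°·cos 17°, cos 250°·cos 17°, −sin 17°).
Cross product v₁ × v₂ gives the pole to the plane: n ∝ (-0.071, -0.402, 0.668).
True dip = arccos(n_z / |n|) = arccos(0.8531) = 31.5°.
Dip direction = azimuth of (n_x, n_y) = atan2(-0.071, -0.402) = 190°.

true dip 31°, dip direction 190°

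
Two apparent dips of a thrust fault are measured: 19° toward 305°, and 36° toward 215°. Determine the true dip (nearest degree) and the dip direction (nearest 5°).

Represent each trace as a vector plunging at its apparent dip toward its trend (east-north-up frame): v₁ = (-0.775, 0.542, -0.326), v₂ = (-0.464, -0.663, -0.588).
Cross product v₁ × v₂ gives the pole to the plane: n ∝ (-0.535, -0.304, 0.765).
tan δ = √(n_x²+n_y²)/n_z = 0.615/0.765, so δ = 38.8°.
Dip direction = azimuth of (n_x, n_y) = atan2(-0.535, -0.304) = 240°.

true dip 39°, dip direction 240°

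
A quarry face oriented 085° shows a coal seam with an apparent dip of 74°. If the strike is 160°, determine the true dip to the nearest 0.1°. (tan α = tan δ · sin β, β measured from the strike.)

74.5°

The section is 75° from the strike.
tan(true dip) = tan 74° / sin 75° = 3.6104
true dip = arctan 3.6104 = 74.52°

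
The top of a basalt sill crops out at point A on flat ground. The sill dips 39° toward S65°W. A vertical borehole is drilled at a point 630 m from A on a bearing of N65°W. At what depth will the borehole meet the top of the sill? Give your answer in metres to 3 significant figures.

The hole lies 50° from the dip direction, so the down-dip offset is 630 × cos 50° = 404.96 m.
Depth = down-dip offset × tan(dip) = 404.96 × tan 39° = 404.96 × 0.8098
Depth = 327.93 m

328 m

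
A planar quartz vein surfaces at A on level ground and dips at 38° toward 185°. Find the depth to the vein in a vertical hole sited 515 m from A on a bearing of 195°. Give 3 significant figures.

396 m

The hole lies 10° from the dip direction, so the down-dip offset is 515 × cos 10° = 507.18 m.
Depth = down-dip offset × tan(dip) = 507.18 × tan 38° = 507.18 × 0.7813
Depth = 396.25 m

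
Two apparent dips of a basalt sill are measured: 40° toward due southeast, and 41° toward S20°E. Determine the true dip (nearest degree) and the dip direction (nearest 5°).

true dip 41°, dip direction 150°

Represent each trace as a vector plunging at its apparent dip toward its trend (east-north-up frame): v₁ = (0.542, -0.542, -0.643), v₂ = (0.258, -0.709, -0.656).
Cross product v₁ × v₂ gives the pole to the plane: n ∝ (0.100, -0.189, 0.244).
True dip = arccos(n_z / |n|) = arccos(0.7516) = 41.3°.
The horizontal component of n points toward azimuth atan2(n_x, n_y) = 152°, the dip direction.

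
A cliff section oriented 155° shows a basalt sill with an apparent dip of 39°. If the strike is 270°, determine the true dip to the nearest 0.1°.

β = acute angle between strike 270° and section 155° = 65°.
tan δ = tan α / sin β = tan 39° / sin 65° = 0.8098 / 0.9063 = 0.8935
δ = arctan(0.8935) = 41.78°

41.8°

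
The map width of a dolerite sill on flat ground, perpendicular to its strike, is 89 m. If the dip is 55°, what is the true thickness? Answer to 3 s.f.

72.9 m

True thickness t = w · sin(dip) = 89 × sin 55°
t = 89 × 0.8192 = 72.905 m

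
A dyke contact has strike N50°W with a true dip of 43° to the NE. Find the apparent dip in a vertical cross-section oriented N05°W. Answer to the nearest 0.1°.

Angle between strike (N50°W) and section (N05°W): β = 45°.
tan(apparent dip) = tan 43° · sin 45° = 0.6594
α = arctan(0.6594) = 33.40°

33.4°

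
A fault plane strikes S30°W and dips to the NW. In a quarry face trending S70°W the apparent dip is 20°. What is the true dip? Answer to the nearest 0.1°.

β = acute angle between strike S30°W and section S70°W = 40°.
tan(true dip) = tan 20° / sin 40° = 0.5662
δ = arctan(0.5662) = 29.52°

29.5°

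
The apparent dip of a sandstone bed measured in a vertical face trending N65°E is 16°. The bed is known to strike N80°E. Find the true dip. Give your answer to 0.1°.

47.9°

The section is 15° from the strike.
tan δ = tan α / sin β = tan 16° / sin 15° = 0.2867 / 0.2588 = 1.1079
δ = arctan(1.1079) = 47.93°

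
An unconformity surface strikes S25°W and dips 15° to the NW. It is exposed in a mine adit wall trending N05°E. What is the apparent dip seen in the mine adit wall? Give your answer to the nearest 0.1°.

The section lies 20° from the strike.
tan(apparent dip) = tan 15° · sin 20° = 0.0916
α = arctan(0.0916) = 5.24°

5.2°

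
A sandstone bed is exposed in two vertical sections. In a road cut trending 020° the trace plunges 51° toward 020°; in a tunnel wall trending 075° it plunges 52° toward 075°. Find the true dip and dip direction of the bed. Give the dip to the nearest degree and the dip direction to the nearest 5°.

true dip 55°, dip direction 050°

Each apparent-dip line lies in the plane. As unit vectors (x east, y north, z up), v₁ plunges 51°→020° and v₂ plunges 52°→075°.
n = v₁ × v₂ = (0.342, 0.293, 0.317) (taken with n_z > 0).
tan δ = √(n_x²+n_y²)/n_z = 0.450/0.317, so δ = 54.8°.
The horizontal component of n points toward azimuth atan2(n_x, n_y) = 49°, the dip direction.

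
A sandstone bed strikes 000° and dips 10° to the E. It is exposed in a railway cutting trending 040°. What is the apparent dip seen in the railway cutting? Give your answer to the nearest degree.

6°

The section lies 40° from the strike.
tan(apparent dip) = tan 10° · sin 40° = 0.1133
apparent dip = arctan 0.1133 = 6.47°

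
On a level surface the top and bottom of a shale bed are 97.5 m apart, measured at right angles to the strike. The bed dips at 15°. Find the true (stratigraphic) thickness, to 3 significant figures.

True thickness t = w · sin(dip) = 97.5 × sin 15°
t = 97.5 × 0.2588 = 25.235 m

25.2 m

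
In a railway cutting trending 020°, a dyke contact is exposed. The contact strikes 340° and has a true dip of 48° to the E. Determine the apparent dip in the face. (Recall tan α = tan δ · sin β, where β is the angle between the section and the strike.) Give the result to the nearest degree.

36°

The section lies 40° from the strike.
tan α = tan 48° × sin 40° = 1.1106 × 0.6428 = 0.7139
α = arctan(0.7139) = 35.52°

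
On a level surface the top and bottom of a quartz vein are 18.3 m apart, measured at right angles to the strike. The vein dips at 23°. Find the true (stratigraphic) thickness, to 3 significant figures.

True thickness t = w · sin(dip) = 18.3 × sin 23°
t = 18.3 × 0.3907 = 7.150 m

7.15 m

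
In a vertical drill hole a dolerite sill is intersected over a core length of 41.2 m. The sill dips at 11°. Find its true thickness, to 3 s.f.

True thickness t = h · cos(dip) = 41.2 × cos 11°
t = 41.2 × 0.9816 = 40.443 m

40.4 m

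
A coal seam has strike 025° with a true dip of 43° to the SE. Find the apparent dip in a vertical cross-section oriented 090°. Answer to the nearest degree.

Angle between strike (025°) and section (090°): β = 65°.
tan α = tan 43° × sin 65° = 0.9325 × 0.9063 = 0.8451
α = arctan(0.8451) = 40.20°

40°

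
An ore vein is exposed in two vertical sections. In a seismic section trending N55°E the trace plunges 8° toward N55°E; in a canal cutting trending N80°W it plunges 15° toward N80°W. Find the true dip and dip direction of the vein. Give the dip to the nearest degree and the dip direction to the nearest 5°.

true dip 28°, dip direction 340°

Each apparent-dip line lies in the plane. As unit vectors (x east, y north, z up), v₁ plunges 8°→N55°E and v₂ plunges 15°→N80°W.
Cross product v₁ × v₂ gives the pole to the plane: n ∝ (-0.124, 0.342, 0.676).
tan δ = √(n_x²+n_y²)/n_z = 0.364/0.676, so δ = 28.3°.
Dip direction = azimuth of (n_x, n_y) = atan2(-0.124, 0.342) = 340°.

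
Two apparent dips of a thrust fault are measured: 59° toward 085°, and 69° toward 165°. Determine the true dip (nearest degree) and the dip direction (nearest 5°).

Each apparent-dip line lies in the plane. As unit vectors (x east, y north, z up), v₁ plunges 59°→085° and v₂ plunges 69°→165°.
Cross product v₁ × v₂ gives the pole to the plane: n ∝ (0.339, -0.399, 0.182).
Dip δ = arctan(|n_h|/n_z) = arctan(0.524/0.182) = 70.9°.
The horizontal component of n points toward azimuth atan2(n_x, n_y) = 140°, the dip direction.

true dip 71°, dip direction 140°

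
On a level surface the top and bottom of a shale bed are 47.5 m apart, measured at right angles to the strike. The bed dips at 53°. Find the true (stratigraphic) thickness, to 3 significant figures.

37.9 m

True thickness t = w · sin(dip) = 47.5 × sin 53°
t = 47.5 × 0.7986 = 37.935 m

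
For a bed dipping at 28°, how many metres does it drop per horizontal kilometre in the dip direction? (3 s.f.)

532 m

drop per km = 1000 × tan 28° = 1000 × 0.5317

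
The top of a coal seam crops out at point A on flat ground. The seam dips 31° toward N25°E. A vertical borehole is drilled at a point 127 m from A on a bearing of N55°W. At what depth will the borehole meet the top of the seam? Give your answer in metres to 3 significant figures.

The hole lies 80° from the dip direction, so the down-dip offset is 127 × cos 80° = 22.05 m.
Depth = down-dip offset × tan(dip) = 22.05 × tan 31° = 22.05 × 0.6009
Depth = 13.25 m

13.3 m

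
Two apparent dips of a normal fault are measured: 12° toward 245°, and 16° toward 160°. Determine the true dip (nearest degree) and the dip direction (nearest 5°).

Each apparent-dip line lies in the plane. As unit vectors (x east, y north, z up), v₁ plunges 12°→245° and v₂ plunges 16°→160°.
The plane normal is n = v₁ × v₂ ∝ (-0.074, -0.313, 0.937).
True dip = arccos(n_z / |n|) = arccos(0.9459) = 18.9°.
Dip direction = azimuth of (n_x, n_y) = atan2(-0.074, -0.313) = 193°.

true dip 19°, dip direction 195°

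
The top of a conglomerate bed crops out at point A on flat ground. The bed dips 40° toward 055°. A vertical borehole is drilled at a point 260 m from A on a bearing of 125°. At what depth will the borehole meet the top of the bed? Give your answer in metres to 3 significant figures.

The hole lies 70° from the dip direction, so the down-dip offset is 260 × cos 70° = 88.93 m.
Depth = down-dip offset × tan(dip) = 88.93 × tan 40° = 88.93 × 0.8391
Depth = 74.62 m

74.6 m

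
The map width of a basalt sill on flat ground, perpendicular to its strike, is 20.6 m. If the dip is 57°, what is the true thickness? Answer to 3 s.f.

17.3 m

True thickness t = w · sin(dip) = 20.6 × sin 57°
t = 20.6 × 0.8387 = 17.277 m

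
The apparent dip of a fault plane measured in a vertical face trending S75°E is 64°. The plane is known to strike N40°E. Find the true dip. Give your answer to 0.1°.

66.2°

The section is 65° from the strike.
tan δ = tan α / sin β = tan 64° / sin 65° = 2.0503 / 0.9063 = 2.2623
true dip = arctan 2.2623 = 66.15°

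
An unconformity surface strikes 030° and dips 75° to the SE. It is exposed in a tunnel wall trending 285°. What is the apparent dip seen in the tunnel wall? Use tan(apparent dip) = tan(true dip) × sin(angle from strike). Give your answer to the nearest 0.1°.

74.5°

Angle between strike (030°) and section (285°): β = 75°.
tan(apparent dip) = tan 75° · sin 75° = 3.6049
apparent dip = arctan 3.6049 = 74.50°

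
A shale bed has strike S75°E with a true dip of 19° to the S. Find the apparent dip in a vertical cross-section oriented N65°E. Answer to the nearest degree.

12°

The strike is S75°E and the section trends N65°E; the acute angle between them is β = 40°.
tan(apparent dip) = tan 19° · sin 40° = 0.2213
apparent dip = arctan 0.2213 = 12.48°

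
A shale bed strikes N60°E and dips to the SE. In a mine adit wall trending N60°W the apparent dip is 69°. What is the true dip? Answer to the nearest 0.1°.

71.6°

The section is 60° from the strike.
tan δ = tan α / sin β = tan 69° / sin 60° = 2.6051 / 0.8660 = 3.0081
δ = arctan(3.0081) = 71.61°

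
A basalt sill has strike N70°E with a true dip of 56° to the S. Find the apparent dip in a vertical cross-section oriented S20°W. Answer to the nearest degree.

The section lies 50° from the strike.
tan(apparent dip) = tan 56° · sin 50° = 1.1357
apparent dip = arctan 1.1357 = 48.64°

49°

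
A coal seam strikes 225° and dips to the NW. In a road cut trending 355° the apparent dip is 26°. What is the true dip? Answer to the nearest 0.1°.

32.5°

β = acute angle between strike 225° and section 355° = 50°.
tan δ = tan α / sin β = tan 26° / sin 50° = 0.4877 / 0.7660 = 0.6367
δ = arctan(0.6367) = 32.48°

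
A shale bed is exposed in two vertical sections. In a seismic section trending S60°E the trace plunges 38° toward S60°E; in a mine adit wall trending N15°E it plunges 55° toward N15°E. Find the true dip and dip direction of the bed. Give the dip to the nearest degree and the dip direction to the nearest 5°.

true dip 62°, dip direction 055°

Each apparent-dip line lies in the plane. As unit vectors (x east, y north, z up), v₁ plunges 38°→S60°E and v₂ plunges 55°→N15°E.
The plane normal is n = v₁ × v₂ ∝ (0.664, 0.468, 0.437).
Dip δ = arctan(|n_h|/n_z) = arctan(0.812/0.437) = 61.7°.
The horizontal component of n points toward azimuth atan2(n_x, n_y) = 55°, the dip direction.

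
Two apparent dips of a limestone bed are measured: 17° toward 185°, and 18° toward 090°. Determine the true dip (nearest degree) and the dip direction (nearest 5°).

true dip 25°, dip direction 135°

Represent each trace as a vector plunging at its apparent dip toward its trend (east-north-up frame): v₁ = (-0.083, -0.953, -0.292), v₂ = (0.951, 0.000, -0.309).
The plane normal is n = v₁ × v₂ ∝ (0.294, -0.304, 0.906).
tan δ = √(n_x²+n_y²)/n_z = 0.423/0.906, so δ = 25.0°.
Dip direction = azimuth of (n_x, n_y) = atan2(0.294, -0.304) = 136°.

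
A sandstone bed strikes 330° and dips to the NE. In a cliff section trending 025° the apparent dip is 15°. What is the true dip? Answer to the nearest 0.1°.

β = acute angle between strike 330° and section 025° = 55°.
tan(true dip) = tan 15° / sin 55° = 0.3271
true dip = arctan 0.3271 = 18.11°

18.1°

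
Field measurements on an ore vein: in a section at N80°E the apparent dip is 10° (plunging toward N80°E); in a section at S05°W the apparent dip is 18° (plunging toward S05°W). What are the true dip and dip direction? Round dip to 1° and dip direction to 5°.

true dip 23°, dip direction 145°

Represent each trace as a vector plunging at its apparent dip toward its trend (east-north-up frame): v₁ = (0.970, 0.171, -0.174), v₂ = (-0.083, -0.947, -0.309).
Cross product v₁ × v₂ gives the pole to the plane: n ∝ (0.217, -0.314, 0.905).
True dip = arccos(n_z / |n|) = arccos(0.9213) = 22.9°.
The horizontal component of n points toward azimuth atan2(n_x, n_y) = 145°, the dip direction.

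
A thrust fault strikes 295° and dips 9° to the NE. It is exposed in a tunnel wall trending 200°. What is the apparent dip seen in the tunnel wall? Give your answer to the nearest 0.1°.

9.0°

Angle between strike (295°) and section (200°): β = 85°.
tan(apparent dip) = tan 9° · sin 85° = 0.1578
α = arctan(0.1578) = 8.97°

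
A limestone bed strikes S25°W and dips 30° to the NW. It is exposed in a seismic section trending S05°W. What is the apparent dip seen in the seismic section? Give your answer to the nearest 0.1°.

Angle between strike (S25°W) and section (S05°W): β = 20°.
tan(apparent dip) = tan 30° · sin 20° = 0.1975
α = arctan(0.1975) = 11.17°

11.2°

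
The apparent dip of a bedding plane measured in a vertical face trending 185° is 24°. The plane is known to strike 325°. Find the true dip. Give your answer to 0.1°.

β = acute angle between strike 325° and section 185° = 40°.
tan(true dip) = tan 24° / sin 40° = 0.6927
δ = arctan(0.6927) = 34.71°

34.7°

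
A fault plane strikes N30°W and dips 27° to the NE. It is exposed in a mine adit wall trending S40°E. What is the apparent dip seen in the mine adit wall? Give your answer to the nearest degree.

The section lies 10° from the strike.
tan(apparent dip) = tan 27° · sin 10° = 0.0885
apparent dip = arctan 0.0885 = 5.06°

5°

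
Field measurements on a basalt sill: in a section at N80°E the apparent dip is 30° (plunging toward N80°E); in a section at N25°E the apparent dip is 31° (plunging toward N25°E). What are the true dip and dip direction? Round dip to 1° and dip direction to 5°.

true dip 34°, dip direction 050°

Each apparent-dip line lies in the plane. As unit vectors (x east, y north, z up), v₁ plunges 30°→N80°E and v₂ plunges 31°→N25°E.
Cross product v₁ × v₂ gives the pole to the plane: n ∝ (0.311, 0.258, 0.608).
True dip = arccos(n_z / |n|) = arccos(0.8328) = 33.6°.
Dip direction = atan2(0.311, 0.258) = 50° (azimuth of n's horizontal projection).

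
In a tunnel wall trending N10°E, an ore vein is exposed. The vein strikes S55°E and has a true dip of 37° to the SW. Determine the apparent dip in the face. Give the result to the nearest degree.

34°

The section lies 65° from the strike.
tan α = tan 37° × sin 65° = 0.7536 × 0.9063 = 0.6830
apparent dip = arctan 0.6830 = 34.33°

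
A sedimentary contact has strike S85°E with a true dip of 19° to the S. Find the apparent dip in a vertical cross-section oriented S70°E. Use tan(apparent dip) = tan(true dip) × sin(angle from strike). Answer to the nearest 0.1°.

5.1°

Angle between strike (S85°E) and section (S70°E): β = 15°.
tan(apparent dip) = tan 19° · sin 15° = 0.0891
apparent dip = arctan 0.0891 = 5.09°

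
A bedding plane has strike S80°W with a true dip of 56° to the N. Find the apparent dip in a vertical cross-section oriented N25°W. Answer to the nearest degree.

The section lies 75° from the strike.
tan(apparent dip) = tan 56° · sin 75° = 1.4320
α = arctan(1.4320) = 55.07°

55°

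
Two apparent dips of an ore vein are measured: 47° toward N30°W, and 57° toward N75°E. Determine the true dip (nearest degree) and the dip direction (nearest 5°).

Each apparent-dip line lies in the plane. As unit vectors (x east, y north, z up), v₁ plunges 47°→N30°W and v₂ plunges 57°→N75°E.
n = v₁ × v₂ = (0.392, 0.671, 0.359) (taken with n_z > 0).
True dip = arccos(n_z / |n|) = arccos(0.4192) = 65.2°.
Dip direction = azimuth of (n_x, n_y) = atan2(0.392, 0.671) = 30°.

true dip 65°, dip direction 030°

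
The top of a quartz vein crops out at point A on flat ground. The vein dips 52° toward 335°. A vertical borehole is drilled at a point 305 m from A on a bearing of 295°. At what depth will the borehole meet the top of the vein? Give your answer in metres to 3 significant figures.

299 m

The hole lies 40° from the dip direction, so the down-dip offset is 305 × cos 40° = 233.64 m.
Depth = down-dip offset × tan(dip) = 233.64 × tan 52° = 233.64 × 1.2799
Depth = 299.05 m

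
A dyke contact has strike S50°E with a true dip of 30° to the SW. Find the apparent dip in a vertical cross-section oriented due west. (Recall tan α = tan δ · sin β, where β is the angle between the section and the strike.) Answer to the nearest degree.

20°

Angle between strike (S50°E) and section (due west): β = 40°.
tan(apparent dip) = tan 30° · sin 40° = 0.3711
apparent dip = arctan 0.3711 = 20.36°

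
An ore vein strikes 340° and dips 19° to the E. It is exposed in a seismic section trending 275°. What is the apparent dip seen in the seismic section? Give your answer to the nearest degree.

The strike is 340° and the section trends 275°; the acute angle between them is β = 65°.
tan(apparent dip) = tan 19° · sin 65° = 0.3121
α = arctan(0.3121) = 17.33°

17°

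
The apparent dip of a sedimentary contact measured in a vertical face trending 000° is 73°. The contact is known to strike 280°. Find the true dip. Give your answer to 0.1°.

73.2°

The section is 80° from the strike.
tan δ = tan α / sin β = tan 73° / sin 80° = 3.2709 / 0.9848 = 3.3213
δ = arctan(3.3213) = 73.24°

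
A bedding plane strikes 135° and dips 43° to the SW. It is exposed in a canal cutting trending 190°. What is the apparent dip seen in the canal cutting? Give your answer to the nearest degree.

37°

Angle between strike (135°) and section (190°): β = 55°.
tan(apparent dip) = tan 43° · sin 55° = 0.7639
apparent dip = arctan 0.7639 = 37.38°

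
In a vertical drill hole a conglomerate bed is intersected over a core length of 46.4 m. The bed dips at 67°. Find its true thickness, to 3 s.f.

True thickness t = h · cos(dip) = 46.4 × cos 67°
t = 46.4 × 0.3907 = 18.130 m

18.1 m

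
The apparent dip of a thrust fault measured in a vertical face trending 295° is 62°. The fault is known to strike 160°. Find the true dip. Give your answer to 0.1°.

69.4°

β = acute angle between strike 160° and section 295° = 45°.
tan(true dip) = tan 62° / sin 45° = 2.6597
true dip = arctan 2.6597 = 69.39°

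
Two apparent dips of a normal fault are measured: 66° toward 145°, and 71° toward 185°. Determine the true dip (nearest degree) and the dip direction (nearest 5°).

Each apparent-dip line lies in the plane. As unit vectors (x east, y north, z up), v₁ plunges 66°→145° and v₂ plunges 71°→185°.
Cross product v₁ × v₂ gives the pole to the plane: n ∝ (-0.019, -0.247, 0.085).
Dip δ = arctan(|n_h|/n_z) = arctan(0.247/0.085) = 71.0°.
Dip direction = atan2(-0.019, -0.247) = 184° (azimuth of n's horizontal projection).

true dip 71°, dip direction 185°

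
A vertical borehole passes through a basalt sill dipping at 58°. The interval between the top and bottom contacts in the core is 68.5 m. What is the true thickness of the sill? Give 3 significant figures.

36.3 m

True thickness t = h · cos(dip) = 68.5 × cos 58°
t = 68.5 × 0.5299 = 36.299 m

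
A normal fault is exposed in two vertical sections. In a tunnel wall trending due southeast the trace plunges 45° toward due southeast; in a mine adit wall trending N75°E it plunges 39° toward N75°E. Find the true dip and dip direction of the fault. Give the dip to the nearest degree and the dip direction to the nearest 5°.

Each apparent-dip line lies in the plane. As unit vectors (x east, y north, z up), v₁ plunges 45°→due southeast and v₂ plunges 39°→N75°E.
Cross product v₁ × v₂ gives the pole to the plane: n ∝ (0.457, -0.216, 0.476).
True dip = arccos(n_z / |n|) = arccos(0.6855) = 46.7°.
Dip direction = atan2(0.457, -0.216) = 115° (azimuth of n's horizontal projection).

true dip 47°, dip direction 115°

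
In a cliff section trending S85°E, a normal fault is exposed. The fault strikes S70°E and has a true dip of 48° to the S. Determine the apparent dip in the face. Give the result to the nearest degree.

16°

The section lies 15° from the strike.
tan(apparent dip) = tan 48° · sin 15° = 0.2874
apparent dip = arctan 0.2874 = 16.04°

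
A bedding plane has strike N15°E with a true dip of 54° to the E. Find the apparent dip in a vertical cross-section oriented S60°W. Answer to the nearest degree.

44°

The section lies 45° from the strike.
tan(apparent dip) = tan 54° · sin 45° = 0.9732
apparent dip = arctan 0.9732 = 44.22°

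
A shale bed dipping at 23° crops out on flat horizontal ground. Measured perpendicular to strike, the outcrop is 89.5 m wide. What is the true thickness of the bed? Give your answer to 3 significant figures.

True thickness t = w · sin(dip) = 89.5 × sin 23°
t = 89.5 × 0.3907 = 34.970 m

35.0 m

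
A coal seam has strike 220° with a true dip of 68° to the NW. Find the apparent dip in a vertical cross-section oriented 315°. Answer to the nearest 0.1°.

67.9°

Angle between strike (220°) and section (315°): β = 85°.
tan(apparent dip) = tan 68° · sin 85° = 2.4657
α = arctan(2.4657) = 67.92°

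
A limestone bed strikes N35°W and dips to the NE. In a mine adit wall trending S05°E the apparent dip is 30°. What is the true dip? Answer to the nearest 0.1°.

The section is 30° from the strike.
tan δ = tan α / sin β = tan 30° / sin 30° = 0.5774 / 0.5000 = 1.1547
δ = arctan(1.1547) = 49.11°

49.1°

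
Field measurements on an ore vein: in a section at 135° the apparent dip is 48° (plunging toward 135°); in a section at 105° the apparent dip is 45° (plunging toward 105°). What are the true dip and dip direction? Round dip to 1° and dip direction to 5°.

Each apparent-dip line lies in the plane. As unit vectors (x east, y north, z up), v₁ plunges 48°→135° and v₂ plunges 45°→105°.
n = v₁ × v₂ = (0.199, -0.173, 0.237) (taken with n_z > 0).
tan δ = √(n_x²+n_y²)/n_z = 0.263/0.237, so δ = 48.1°.
Dip direction = azimuth of (n_x, n_y) = atan2(0.199, -0.173) = 131°.

true dip 48°, dip direction 130°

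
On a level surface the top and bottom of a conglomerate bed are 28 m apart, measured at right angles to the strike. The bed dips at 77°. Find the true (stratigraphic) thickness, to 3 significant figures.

27.3 m

True thickness t = w · sin(dip) = 28 × sin 77°
t = 28 × 0.9744 = 27.282 m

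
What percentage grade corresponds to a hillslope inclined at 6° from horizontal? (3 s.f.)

10.5%

grade % = 100 × tan 6° = 100 × 0.1051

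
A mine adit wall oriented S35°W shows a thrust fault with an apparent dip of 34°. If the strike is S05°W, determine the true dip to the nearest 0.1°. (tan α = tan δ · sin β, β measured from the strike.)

β = acute angle between strike S05°W and section S35°W = 30°.
tan δ = tan α / sin β = tan 34° / sin 30° = 0.6745 / 0.5000 = 1.3490
true dip = arctan 1.3490 = 53.45°

53.5°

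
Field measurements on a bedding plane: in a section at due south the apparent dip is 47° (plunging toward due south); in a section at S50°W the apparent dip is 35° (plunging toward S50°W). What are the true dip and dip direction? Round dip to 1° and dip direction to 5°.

true dip 47°, dip direction 180°

The two traces are lines in the plane: v₁ = (sin 180°·cos 47°, cos 180°·cos 47°, −sin 47°), v₂ = (sin 230°·cos 35°, cos 230°·cos 35°, −sin 35°).
Cross product v₁ × v₂ gives the pole to the plane: n ∝ (-0.006, -0.459, 0.428).
True dip = arccos(n_z / |n|) = arccos(0.6820) = 47.0°.
Dip direction = azimuth of (n_x, n_y) = atan2(-0.006, -0.459) = 181°.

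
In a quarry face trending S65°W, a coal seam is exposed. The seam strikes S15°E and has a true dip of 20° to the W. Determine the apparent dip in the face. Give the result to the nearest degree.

20°

Angle between strike (S15°E) and section (S65°W): β = 80°.
tan α = tan 20° × sin 80° = 0.3640 × 0.9848 = 0.3584
apparent dip = arctan 0.3584 = 19.72°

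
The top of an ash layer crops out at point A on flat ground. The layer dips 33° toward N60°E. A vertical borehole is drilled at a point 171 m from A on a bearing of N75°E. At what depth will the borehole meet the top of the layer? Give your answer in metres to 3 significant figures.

The hole lies 15° from the dip direction, so the down-dip offset is 171 × cos 15° = 165.17 m.
Depth = down-dip offset × tan(dip) = 165.17 × tan 33° = 165.17 × 0.6494
Depth = 107.26 m

107 m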